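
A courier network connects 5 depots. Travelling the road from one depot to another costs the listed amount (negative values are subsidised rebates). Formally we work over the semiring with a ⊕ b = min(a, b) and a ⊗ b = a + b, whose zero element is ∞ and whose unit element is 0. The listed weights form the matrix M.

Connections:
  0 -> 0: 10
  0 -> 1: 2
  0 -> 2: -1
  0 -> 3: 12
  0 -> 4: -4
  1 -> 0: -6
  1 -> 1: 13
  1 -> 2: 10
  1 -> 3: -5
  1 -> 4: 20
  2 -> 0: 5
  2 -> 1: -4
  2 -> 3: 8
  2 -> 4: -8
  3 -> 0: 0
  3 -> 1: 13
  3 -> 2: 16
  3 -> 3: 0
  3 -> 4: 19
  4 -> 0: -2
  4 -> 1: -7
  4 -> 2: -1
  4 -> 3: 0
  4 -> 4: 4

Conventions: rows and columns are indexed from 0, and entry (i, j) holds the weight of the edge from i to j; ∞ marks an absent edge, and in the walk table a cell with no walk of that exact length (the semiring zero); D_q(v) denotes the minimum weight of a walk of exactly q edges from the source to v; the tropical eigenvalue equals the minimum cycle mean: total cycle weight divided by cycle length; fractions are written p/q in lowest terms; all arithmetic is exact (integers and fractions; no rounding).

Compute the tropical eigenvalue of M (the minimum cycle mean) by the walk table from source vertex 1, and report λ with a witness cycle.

q=0: [∞, 0, ∞, ∞, ∞]
q=1: [-6, 13, 10, -5, 20]
q=2: [-5, -4, -7, -5, -10]
q=3: [-12, -17, -11, -10, -15]
q=4: [-23, -22, -16, -22, -19]
q=5: [-28, -26, -24, -27, -27]
Optimal cycle mean attained by: cycle 0->4->1->0, total (-4) + (-7) + (-6), length 3.
Answer: λ = -17/3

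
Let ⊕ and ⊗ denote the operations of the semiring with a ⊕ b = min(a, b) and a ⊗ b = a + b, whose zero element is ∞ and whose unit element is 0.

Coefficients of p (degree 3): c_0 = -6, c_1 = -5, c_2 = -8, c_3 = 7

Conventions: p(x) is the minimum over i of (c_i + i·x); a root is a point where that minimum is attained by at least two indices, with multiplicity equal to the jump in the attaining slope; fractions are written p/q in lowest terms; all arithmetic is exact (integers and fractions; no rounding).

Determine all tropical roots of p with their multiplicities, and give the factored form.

hull edge (i=0, c=-6) to (i=2, c=-8): slope -1, span 2
hull edge (i=2, c=-8) to (i=3, c=7): slope 15, span 1
Factored form: p(x) = 7 ⊗ (x ⊕ (-15)) ⊗ (x ⊕ 1) ⊗ (x ⊕ 1)
Answer: roots = -15 (mult 1), 1 (mult 2)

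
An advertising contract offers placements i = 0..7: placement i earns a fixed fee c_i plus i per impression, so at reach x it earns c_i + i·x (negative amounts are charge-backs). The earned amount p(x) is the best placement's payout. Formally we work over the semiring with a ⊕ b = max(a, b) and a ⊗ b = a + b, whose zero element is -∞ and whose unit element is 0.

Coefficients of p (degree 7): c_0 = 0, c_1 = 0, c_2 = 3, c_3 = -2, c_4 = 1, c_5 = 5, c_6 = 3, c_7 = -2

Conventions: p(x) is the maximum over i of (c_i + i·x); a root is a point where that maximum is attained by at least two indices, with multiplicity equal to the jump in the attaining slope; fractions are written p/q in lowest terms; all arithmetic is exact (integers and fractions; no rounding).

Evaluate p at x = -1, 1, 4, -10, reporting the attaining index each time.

p(-1) = max(0+0·(-1)=0, 0+1·(-1)=-1, 3+2·(-1)=1, -2+3·(-1)=-5, 1+4·(-1)=-3, 5+5·(-1)=0, 3+6·(-1)=-3, -2+7·(-1)=-9) = 1 (attained by i=2)
p(1) = max(0+0·1=0, 0+1·1=1, 3+2·1=5, -2+3·1=1, 1+4·1=5, 5+5·1=10, 3+6·1=9, -2+7·1=5) = 10 (attained by i=5)
p(4) = max(0+0·4=0, 0+1·4=4, 3+2·4=11, -2+3·4=10, 1+4·4=17, 5+5·4=25, 3+6·4=27, -2+7·4=26) = 27 (attained by i=6)
p(-10) = max(0+0·(-10)=0, 0+1·(-10)=-10, 3+2·(-10)=-17, -2+3·(-10)=-32, 1+4·(-10)=-39, 5+5·(-10)=-45, 3+6·(-10)=-57, -2+7·(-10)=-72) = 0 (attained by i=0)
Answer: p(-1) = 1; p(1) = 10; p(4) = 27; p(-10) = 0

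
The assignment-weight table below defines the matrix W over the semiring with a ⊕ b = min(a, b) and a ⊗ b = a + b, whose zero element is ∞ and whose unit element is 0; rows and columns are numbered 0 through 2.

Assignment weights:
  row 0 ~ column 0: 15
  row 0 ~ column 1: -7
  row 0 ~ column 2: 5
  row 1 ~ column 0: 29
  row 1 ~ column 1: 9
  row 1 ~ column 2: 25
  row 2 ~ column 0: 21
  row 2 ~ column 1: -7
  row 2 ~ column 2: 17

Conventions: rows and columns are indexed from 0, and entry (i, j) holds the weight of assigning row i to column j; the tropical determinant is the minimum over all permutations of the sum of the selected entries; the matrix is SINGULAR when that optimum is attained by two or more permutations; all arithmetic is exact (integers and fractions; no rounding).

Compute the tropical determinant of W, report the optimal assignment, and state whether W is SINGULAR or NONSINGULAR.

σ = (0, 1, 2): 15 + 9 + 17 = 41
σ = (0, 2, 1): 15 + 25 + (-7) = 33
σ = (1, 0, 2): (-7) + 29 + 17 = 39
σ = (1, 2, 0): (-7) + 25 + 21 = 39
σ = (2, 0, 1): 5 + 29 + (-7) = 27
σ = (2, 1, 0): 5 + 9 + 21 = 35
Optimal value attained by: σ = (2, 0, 1).
Answer: det⊕(W) = 27; verdict: NONSINGULAR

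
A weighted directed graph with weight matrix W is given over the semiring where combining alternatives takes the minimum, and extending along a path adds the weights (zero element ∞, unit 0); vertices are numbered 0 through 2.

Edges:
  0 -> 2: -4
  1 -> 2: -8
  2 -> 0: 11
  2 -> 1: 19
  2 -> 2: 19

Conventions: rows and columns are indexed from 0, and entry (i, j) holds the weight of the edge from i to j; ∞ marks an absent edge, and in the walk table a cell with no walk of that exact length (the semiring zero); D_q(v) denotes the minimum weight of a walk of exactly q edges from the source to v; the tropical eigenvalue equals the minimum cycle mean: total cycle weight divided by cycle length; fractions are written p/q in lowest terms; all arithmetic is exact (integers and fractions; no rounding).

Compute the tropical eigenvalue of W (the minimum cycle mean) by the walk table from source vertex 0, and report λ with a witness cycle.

q=0: [0, ∞, ∞]
q=1: [∞, ∞, -4]
q=2: [7, 15, 15]
q=3: [26, 34, 3]
Optimal cycle mean attained by: cycle 0->2->0, total (-4) + 11, length 2.
Answer: λ = 7/2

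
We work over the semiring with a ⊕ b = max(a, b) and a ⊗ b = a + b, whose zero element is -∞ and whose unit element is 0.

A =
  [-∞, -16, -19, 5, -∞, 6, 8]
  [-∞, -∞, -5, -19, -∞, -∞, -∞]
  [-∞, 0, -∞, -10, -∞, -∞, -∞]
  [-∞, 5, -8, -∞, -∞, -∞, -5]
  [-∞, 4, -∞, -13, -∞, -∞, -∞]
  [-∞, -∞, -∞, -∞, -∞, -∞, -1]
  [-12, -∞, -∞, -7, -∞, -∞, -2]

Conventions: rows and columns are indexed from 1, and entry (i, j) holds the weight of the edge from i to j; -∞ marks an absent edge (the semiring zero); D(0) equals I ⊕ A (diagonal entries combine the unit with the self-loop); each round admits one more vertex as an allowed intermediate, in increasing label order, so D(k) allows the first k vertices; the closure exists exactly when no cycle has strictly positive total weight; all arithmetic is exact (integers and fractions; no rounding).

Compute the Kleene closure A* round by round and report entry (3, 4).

D(0):
  [0, -16, -19, 5, -∞, 6, 8]
  [-∞, 0, -5, -19, -∞, -∞, -∞]
  [-∞, 0, 0, -10, -∞, -∞, -∞]
  [-∞, 5, -8, 0, -∞, -∞, -5]
  [-∞, 4, -∞, -13, 0, -∞, -∞]
  [-∞, -∞, -∞, -∞, -∞, 0, -1]
  [-12, -∞, -∞, -7, -∞, -∞, 0]
D(1):
  [0, -16, -19, 5, -∞, 6, 8]
  [-∞, 0, -5, -19, -∞, -∞, -∞]
  [-∞, 0, 0, -10, -∞, -∞, -∞]
  [-∞, 5, -8, 0, -∞, -∞, -5]
  [-∞, 4, -∞, -13, 0, -∞, -∞]
  [-∞, -∞, -∞, -∞, -∞, 0, -1]
  [-12, -28, -31, -7, -∞, -6, 0]
D(2):
  [0, -16, -19, 5, -∞, 6, 8]
  [-∞, 0, -5, -19, -∞, -∞, -∞]
  [-∞, 0, 0, -10, -∞, -∞, -∞]
  [-∞, 5, 0, 0, -∞, -∞, -5]
  [-∞, 4, -1, -13, 0, -∞, -∞]
  [-∞, -∞, -∞, -∞, -∞, 0, -1]
  [-12, -28, -31, -7, -∞, -6, 0]
D(3):
  [0, -16, -19, 5, -∞, 6, 8]
  [-∞, 0, -5, -15, -∞, -∞, -∞]
  [-∞, 0, 0, -10, -∞, -∞, -∞]
  [-∞, 5, 0, 0, -∞, -∞, -5]
  [-∞, 4, -1, -11, 0, -∞, -∞]
  [-∞, -∞, -∞, -∞, -∞, 0, -1]
  [-12, -28, -31, -7, -∞, -6, 0]
D(4):
  [0, 10, 5, 5, -∞, 6, 8]
  [-∞, 0, -5, -15, -∞, -∞, -20]
  [-∞, 0, 0, -10, -∞, -∞, -15]
  [-∞, 5, 0, 0, -∞, -∞, -5]
  [-∞, 4, -1, -11, 0, -∞, -16]
  [-∞, -∞, -∞, -∞, -∞, 0, -1]
  [-12, -2, -7, -7, -∞, -6, 0]
D(5):
  [0, 10, 5, 5, -∞, 6, 8]
  [-∞, 0, -5, -15, -∞, -∞, -20]
  [-∞, 0, 0, -10, -∞, -∞, -15]
  [-∞, 5, 0, 0, -∞, -∞, -5]
  [-∞, 4, -1, -11, 0, -∞, -16]
  [-∞, -∞, -∞, -∞, -∞, 0, -1]
  [-12, -2, -7, -7, -∞, -6, 0]
D(6):
  [0, 10, 5, 5, -∞, 6, 8]
  [-∞, 0, -5, -15, -∞, -∞, -20]
  [-∞, 0, 0, -10, -∞, -∞, -15]
  [-∞, 5, 0, 0, -∞, -∞, -5]
  [-∞, 4, -1, -11, 0, -∞, -16]
  [-∞, -∞, -∞, -∞, -∞, 0, -1]
  [-12, -2, -7, -7, -∞, -6, 0]
D(7):
  [0, 10, 5, 5, -∞, 6, 8]
  [-32, 0, -5, -15, -∞, -26, -20]
  [-27, 0, 0, -10, -∞, -21, -15]
  [-17, 5, 0, 0, -∞, -11, -5]
  [-28, 4, -1, -11, 0, -22, -16]
  [-13, -3, -8, -8, -∞, 0, -1]
  [-12, -2, -7, -7, -∞, -6, 0]
Answer: A*[3][4] = -10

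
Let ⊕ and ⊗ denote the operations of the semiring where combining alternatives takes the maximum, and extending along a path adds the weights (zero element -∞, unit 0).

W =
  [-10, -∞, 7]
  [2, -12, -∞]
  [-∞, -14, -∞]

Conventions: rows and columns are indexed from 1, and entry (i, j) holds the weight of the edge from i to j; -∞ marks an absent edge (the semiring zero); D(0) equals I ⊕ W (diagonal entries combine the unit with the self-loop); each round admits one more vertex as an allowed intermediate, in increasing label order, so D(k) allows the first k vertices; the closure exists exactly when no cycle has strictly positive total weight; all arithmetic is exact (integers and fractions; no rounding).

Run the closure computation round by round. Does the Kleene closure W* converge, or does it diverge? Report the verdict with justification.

D(0):
  [0, -∞, 7]
  [2, 0, -∞]
  [-∞, -14, 0]
D(1):
  [0, -∞, 7]
  [2, 0, 9]
  [-∞, -14, 0]
D(2):
  [0, -∞, 7]
  [2, 0, 9]
  [-12, -14, 0]
D(3):
  [0, -7, 7]
  [2, 0, 9]
  [-12, -14, 0]
Key observation: every diagonal entry stays at the unit through all rounds, so no improving cycle exists.
Answer: CONVERGES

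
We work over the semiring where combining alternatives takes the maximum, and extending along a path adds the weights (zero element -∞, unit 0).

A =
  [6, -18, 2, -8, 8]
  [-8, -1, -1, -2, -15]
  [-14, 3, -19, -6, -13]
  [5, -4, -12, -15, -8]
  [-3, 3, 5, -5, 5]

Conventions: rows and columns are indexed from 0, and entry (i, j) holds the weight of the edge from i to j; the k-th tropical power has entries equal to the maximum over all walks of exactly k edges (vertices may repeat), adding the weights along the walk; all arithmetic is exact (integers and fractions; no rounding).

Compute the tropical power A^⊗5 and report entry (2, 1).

A^⊗2:
  [12, 11, 13, 3, 14]
  [3, 2, -2, -3, 0]
  [-1, 2, 2, 1, -6]
  [11, -5, 7, -3, 13]
  [3, 8, 10, 1, 10]
A^⊗3:
  [18, 17, 19, 9, 20]
  [9, 3, 5, 0, 11]
  [6, 5, 1, 0, 7]
  [17, 16, 18, 8, 19]
  [9, 13, 15, 6, 15]
A^⊗4:
  [24, 23, 25, 15, 26]
  [15, 14, 16, 6, 17]
  [12, 10, 12, 3, 14]
  [23, 22, 24, 14, 25]
  [15, 18, 20, 11, 20]
A^⊗5:
  [30, 29, 31, 21, 32]
  [21, 20, 22, 12, 23]
  [18, 17, 19, 9, 20]
  [29, 28, 30, 20, 31]
  [21, 23, 25, 16, 25]
Key observation: the optimum is the walk 2->1->3->0->4->1, with weight 3 + (-2) + 5 + 8 + 3 = 17.
Optimal value attained by: walk 2->1->3->0->4->1.
Answer: (A^⊗5)[2][1] = 17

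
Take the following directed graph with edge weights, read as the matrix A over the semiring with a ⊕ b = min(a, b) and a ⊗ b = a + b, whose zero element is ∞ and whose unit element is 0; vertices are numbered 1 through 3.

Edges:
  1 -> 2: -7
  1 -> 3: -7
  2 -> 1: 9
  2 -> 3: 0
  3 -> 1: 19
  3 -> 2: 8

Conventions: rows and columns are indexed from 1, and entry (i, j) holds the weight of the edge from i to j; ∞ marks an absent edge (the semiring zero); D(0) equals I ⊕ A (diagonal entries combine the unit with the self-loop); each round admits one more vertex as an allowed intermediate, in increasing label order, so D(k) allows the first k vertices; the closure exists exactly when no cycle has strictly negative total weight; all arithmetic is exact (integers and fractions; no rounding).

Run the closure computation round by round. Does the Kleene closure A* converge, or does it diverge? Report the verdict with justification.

D(0):
  [0, -7, -7]
  [9, 0, 0]
  [19, 8, 0]
D(1):
  [0, -7, -7]
  [9, 0, 0]
  [19, 8, 0]
D(2):
  [0, -7, -7]
  [9, 0, 0]
  [17, 8, 0]
D(3):
  [0, -7, -7]
  [9, 0, 0]
  [17, 8, 0]
Key observation: every diagonal entry stays at the unit through all rounds, so no improving cycle exists.
Answer: CONVERGES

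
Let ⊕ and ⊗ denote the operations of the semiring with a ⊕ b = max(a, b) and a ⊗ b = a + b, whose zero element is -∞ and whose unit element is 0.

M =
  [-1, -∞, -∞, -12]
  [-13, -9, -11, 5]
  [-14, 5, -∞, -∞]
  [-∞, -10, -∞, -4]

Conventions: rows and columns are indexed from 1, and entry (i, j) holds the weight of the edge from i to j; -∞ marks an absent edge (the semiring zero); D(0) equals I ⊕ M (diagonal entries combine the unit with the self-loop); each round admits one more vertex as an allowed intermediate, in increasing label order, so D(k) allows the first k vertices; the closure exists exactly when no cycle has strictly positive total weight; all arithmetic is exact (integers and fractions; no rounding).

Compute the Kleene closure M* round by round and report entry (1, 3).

D(0):
  [0, -∞, -∞, -12]
  [-13, 0, -11, 5]
  [-14, 5, 0, -∞]
  [-∞, -10, -∞, 0]
D(1):
  [0, -∞, -∞, -12]
  [-13, 0, -11, 5]
  [-14, 5, 0, -26]
  [-∞, -10, -∞, 0]
D(2):
  [0, -∞, -∞, -12]
  [-13, 0, -11, 5]
  [-8, 5, 0, 10]
  [-23, -10, -21, 0]
D(3):
  [0, -∞, -∞, -12]
  [-13, 0, -11, 5]
  [-8, 5, 0, 10]
  [-23, -10, -21, 0]
D(4):
  [0, -22, -33, -12]
  [-13, 0, -11, 5]
  [-8, 5, 0, 10]
  [-23, -10, -21, 0]
Answer: M*[1][3] = -33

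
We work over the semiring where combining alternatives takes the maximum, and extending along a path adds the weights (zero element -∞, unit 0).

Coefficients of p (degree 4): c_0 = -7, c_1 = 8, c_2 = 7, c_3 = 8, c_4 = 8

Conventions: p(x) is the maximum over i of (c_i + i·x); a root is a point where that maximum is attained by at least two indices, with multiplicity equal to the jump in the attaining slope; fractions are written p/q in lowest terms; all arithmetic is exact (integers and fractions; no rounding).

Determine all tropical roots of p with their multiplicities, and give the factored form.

hull edge (i=0, c=-7) to (i=1, c=8): slope 15, span 1
hull edge (i=1, c=8) to (i=4, c=8): slope 0, span 3
Factored form: p(x) = 8 ⊗ (x ⊕ (-15)) ⊗ (x ⊕ 0) ⊗ (x ⊕ 0) ⊗ (x ⊕ 0)
Answer: roots = -15 (mult 1), 0 (mult 3)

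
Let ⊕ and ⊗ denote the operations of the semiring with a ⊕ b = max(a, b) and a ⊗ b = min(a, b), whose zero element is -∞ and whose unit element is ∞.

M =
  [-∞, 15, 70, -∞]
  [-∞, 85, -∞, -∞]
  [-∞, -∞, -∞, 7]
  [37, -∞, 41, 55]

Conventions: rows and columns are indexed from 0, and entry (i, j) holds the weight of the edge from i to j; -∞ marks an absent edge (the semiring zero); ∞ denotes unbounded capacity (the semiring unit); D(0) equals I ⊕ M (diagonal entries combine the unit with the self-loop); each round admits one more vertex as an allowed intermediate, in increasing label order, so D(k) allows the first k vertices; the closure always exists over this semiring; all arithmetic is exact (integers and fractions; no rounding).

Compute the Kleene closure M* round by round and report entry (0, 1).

D(0):
  [∞, 15, 70, -∞]
  [-∞, ∞, -∞, -∞]
  [-∞, -∞, ∞, 7]
  [37, -∞, 41, ∞]
D(1):
  [∞, 15, 70, -∞]
  [-∞, ∞, -∞, -∞]
  [-∞, -∞, ∞, 7]
  [37, 15, 41, ∞]
D(2):
  [∞, 15, 70, -∞]
  [-∞, ∞, -∞, -∞]
  [-∞, -∞, ∞, 7]
  [37, 15, 41, ∞]
D(3):
  [∞, 15, 70, 7]
  [-∞, ∞, -∞, -∞]
  [-∞, -∞, ∞, 7]
  [37, 15, 41, ∞]
D(4):
  [∞, 15, 70, 7]
  [-∞, ∞, -∞, -∞]
  [7, 7, ∞, 7]
  [37, 15, 41, ∞]
Answer: M*[0][1] = 15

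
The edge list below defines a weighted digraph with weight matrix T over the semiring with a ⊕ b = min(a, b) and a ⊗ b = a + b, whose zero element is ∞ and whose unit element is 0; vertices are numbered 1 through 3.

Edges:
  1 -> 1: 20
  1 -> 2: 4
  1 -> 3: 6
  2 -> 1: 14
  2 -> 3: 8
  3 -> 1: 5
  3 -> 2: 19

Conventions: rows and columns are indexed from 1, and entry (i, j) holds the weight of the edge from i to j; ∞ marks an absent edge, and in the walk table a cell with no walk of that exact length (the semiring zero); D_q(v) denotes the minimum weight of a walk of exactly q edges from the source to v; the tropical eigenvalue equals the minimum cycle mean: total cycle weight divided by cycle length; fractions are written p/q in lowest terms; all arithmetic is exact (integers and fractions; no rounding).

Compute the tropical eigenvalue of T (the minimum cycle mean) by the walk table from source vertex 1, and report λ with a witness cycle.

q=0: [0, ∞, ∞]
q=1: [20, 4, 6]
q=2: [11, 24, 12]
q=3: [17, 15, 17]
Optimal cycle mean attained by: cycle 1->3->1, total 6 + 5, length 2.
Answer: λ = 11/2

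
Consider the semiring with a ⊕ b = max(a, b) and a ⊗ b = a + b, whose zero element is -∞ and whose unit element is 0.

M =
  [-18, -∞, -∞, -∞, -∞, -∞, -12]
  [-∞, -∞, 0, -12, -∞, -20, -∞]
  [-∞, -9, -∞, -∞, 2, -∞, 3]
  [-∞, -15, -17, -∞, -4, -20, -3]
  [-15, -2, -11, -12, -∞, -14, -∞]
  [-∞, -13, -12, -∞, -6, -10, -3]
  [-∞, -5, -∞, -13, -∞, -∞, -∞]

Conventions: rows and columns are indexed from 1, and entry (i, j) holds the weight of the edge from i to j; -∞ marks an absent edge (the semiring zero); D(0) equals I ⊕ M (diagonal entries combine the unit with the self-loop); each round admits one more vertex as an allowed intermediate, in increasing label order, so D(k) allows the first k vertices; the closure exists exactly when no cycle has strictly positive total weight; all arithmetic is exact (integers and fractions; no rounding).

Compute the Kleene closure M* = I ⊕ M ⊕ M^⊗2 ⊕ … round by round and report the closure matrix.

D(0):
  [0, -∞, -∞, -∞, -∞, -∞, -12]
  [-∞, 0, 0, -12, -∞, -20, -∞]
  [-∞, -9, 0, -∞, 2, -∞, 3]
  [-∞, -15, -17, 0, -4, -20, -3]
  [-15, -2, -11, -12, 0, -14, -∞]
  [-∞, -13, -12, -∞, -6, 0, -3]
  [-∞, -5, -∞, -13, -∞, -∞, 0]
D(1):
  [0, -∞, -∞, -∞, -∞, -∞, -12]
  [-∞, 0, 0, -12, -∞, -20, -∞]
  [-∞, -9, 0, -∞, 2, -∞, 3]
  [-∞, -15, -17, 0, -4, -20, -3]
  [-15, -2, -11, -12, 0, -14, -27]
  [-∞, -13, -12, -∞, -6, 0, -3]
  [-∞, -5, -∞, -13, -∞, -∞, 0]
D(2):
  [0, -∞, -∞, -∞, -∞, -∞, -12]
  [-∞, 0, 0, -12, -∞, -20, -∞]
  [-∞, -9, 0, -21, 2, -29, 3]
  [-∞, -15, -15, 0, -4, -20, -3]
  [-15, -2, -2, -12, 0, -14, -27]
  [-∞, -13, -12, -25, -6, 0, -3]
  [-∞, -5, -5, -13, -∞, -25, 0]
D(3):
  [0, -∞, -∞, -∞, -∞, -∞, -12]
  [-∞, 0, 0, -12, 2, -20, 3]
  [-∞, -9, 0, -21, 2, -29, 3]
  [-∞, -15, -15, 0, -4, -20, -3]
  [-15, -2, -2, -12, 0, -14, 1]
  [-∞, -13, -12, -25, -6, 0, -3]
  [-∞, -5, -5, -13, -3, -25, 0]
D(4):
  [0, -∞, -∞, -∞, -∞, -∞, -12]
  [-∞, 0, 0, -12, 2, -20, 3]
  [-∞, -9, 0, -21, 2, -29, 3]
  [-∞, -15, -15, 0, -4, -20, -3]
  [-15, -2, -2, -12, 0, -14, 1]
  [-∞, -13, -12, -25, -6, 0, -3]
  [-∞, -5, -5, -13, -3, -25, 0]
D(5):
  [0, -∞, -∞, -∞, -∞, -∞, -12]
  [-13, 0, 0, -10, 2, -12, 3]
  [-13, 0, 0, -10, 2, -12, 3]
  [-19, -6, -6, 0, -4, -18, -3]
  [-15, -2, -2, -12, 0, -14, 1]
  [-21, -8, -8, -18, -6, 0, -3]
  [-18, -5, -5, -13, -3, -17, 0]
D(6):
  [0, -∞, -∞, -∞, -∞, -∞, -12]
  [-13, 0, 0, -10, 2, -12, 3]
  [-13, 0, 0, -10, 2, -12, 3]
  [-19, -6, -6, 0, -4, -18, -3]
  [-15, -2, -2, -12, 0, -14, 1]
  [-21, -8, -8, -18, -6, 0, -3]
  [-18, -5, -5, -13, -3, -17, 0]
D(7):
  [0, -17, -17, -25, -15, -29, -12]
  [-13, 0, 0, -10, 2, -12, 3]
  [-13, 0, 0, -10, 2, -12, 3]
  [-19, -6, -6, 0, -4, -18, -3]
  [-15, -2, -2, -12, 0, -14, 1]
  [-21, -8, -8, -16, -6, 0, -3]
  [-18, -5, -5, -13, -3, -17, 0]
Answer: M* = [[0, -17, -17, -25, -15, -29, -12], [-13, 0, 0, -10, 2, -12, 3], [-13, 0, 0, -10, 2, -12, 3], [-19, -6, -6, 0, -4, -18, -3], [-15, -2, -2, -12, 0, -14, 1], [-21, -8, -8, -16, -6, 0, -3], [-18, -5, -5, -13, -3, -17, 0]]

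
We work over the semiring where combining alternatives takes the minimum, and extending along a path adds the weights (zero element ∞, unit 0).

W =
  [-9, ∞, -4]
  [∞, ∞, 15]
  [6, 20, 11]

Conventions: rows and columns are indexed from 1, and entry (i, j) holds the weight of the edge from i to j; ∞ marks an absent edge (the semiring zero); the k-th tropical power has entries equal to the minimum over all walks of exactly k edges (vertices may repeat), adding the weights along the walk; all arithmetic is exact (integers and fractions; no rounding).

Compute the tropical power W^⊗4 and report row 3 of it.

W^⊗2:
  [-18, 16, -13]
  [21, 35, 26]
  [-3, 31, 2]
W^⊗3:
  [-27, 7, -22]
  [12, 46, 17]
  [-12, 22, -7]
W^⊗4:
  [-36, -2, -31]
  [3, 37, 8]
  [-21, 13, -16]
Answer: row 3 of W^⊗4 = [-21, 13, -16]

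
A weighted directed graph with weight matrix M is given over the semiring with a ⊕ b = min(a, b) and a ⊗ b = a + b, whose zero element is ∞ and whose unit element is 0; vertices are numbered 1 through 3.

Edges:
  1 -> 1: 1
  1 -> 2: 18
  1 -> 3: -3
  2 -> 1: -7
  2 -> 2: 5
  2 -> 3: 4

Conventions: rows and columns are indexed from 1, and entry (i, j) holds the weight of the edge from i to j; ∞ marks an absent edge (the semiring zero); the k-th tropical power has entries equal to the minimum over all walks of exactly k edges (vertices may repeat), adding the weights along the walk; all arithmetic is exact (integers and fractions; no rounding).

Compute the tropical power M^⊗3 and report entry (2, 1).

M^⊗2:
  [2, 19, -2]
  [-6, 10, -10]
  [∞, ∞, ∞]
M^⊗3:
  [3, 20, -1]
  [-5, 12, -9]
  [∞, ∞, ∞]
Key observation: the optimum is the walk 2->1->1->1, with weight (-7) + 1 + 1 = -5.
Optimal value attained by: walk 2->1->1->1.
Answer: (M^⊗3)[2][1] = -5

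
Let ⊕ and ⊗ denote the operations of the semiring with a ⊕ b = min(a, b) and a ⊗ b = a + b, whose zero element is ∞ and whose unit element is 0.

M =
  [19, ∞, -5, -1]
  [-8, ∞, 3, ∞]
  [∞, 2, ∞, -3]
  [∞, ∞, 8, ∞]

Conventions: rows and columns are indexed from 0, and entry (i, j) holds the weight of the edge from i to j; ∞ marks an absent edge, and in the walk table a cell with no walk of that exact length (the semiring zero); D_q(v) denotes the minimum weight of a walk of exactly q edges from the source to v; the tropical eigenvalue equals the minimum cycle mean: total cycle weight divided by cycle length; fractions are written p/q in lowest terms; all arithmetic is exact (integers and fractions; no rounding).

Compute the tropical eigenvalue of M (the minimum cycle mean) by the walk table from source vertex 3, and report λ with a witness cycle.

q=0: [∞, ∞, ∞, 0]
q=1: [∞, ∞, 8, ∞]
q=2: [∞, 10, ∞, 5]
q=3: [2, ∞, 13, ∞]
q=4: [21, 15, -3, 1]
Optimal cycle mean attained by: cycle 0->2->1->0, total (-5) + 2 + (-8), length 3.
Answer: λ = -11/3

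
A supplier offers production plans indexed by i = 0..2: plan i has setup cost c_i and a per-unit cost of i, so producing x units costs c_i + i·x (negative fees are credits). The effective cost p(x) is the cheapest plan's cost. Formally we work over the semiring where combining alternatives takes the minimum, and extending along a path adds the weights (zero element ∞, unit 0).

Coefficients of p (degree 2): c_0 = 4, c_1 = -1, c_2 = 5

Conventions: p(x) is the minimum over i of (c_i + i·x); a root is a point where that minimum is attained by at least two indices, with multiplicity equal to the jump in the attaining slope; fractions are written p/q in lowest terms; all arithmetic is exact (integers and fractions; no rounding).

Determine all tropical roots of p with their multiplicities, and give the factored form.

hull edge (i=0, c=4) to (i=1, c=-1): slope -5, span 1
hull edge (i=1, c=-1) to (i=2, c=5): slope 6, span 1
Factored form: p(x) = 5 ⊗ (x ⊕ (-6)) ⊗ (x ⊕ 5)
Answer: roots = -6 (mult 1), 5 (mult 1)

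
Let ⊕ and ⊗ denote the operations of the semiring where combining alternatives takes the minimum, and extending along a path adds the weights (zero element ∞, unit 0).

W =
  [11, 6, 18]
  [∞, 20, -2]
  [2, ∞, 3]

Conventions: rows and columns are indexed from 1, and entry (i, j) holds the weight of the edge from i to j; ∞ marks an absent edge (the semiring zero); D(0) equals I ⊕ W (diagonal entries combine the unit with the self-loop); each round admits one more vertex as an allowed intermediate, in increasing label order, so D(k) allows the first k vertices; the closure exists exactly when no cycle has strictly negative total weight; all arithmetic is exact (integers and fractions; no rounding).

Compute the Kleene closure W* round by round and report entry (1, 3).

D(0):
  [0, 6, 18]
  [∞, 0, -2]
  [2, ∞, 0]
D(1):
  [0, 6, 18]
  [∞, 0, -2]
  [2, 8, 0]
D(2):
  [0, 6, 4]
  [∞, 0, -2]
  [2, 8, 0]
D(3):
  [0, 6, 4]
  [0, 0, -2]
  [2, 8, 0]
Answer: W*[1][3] = 4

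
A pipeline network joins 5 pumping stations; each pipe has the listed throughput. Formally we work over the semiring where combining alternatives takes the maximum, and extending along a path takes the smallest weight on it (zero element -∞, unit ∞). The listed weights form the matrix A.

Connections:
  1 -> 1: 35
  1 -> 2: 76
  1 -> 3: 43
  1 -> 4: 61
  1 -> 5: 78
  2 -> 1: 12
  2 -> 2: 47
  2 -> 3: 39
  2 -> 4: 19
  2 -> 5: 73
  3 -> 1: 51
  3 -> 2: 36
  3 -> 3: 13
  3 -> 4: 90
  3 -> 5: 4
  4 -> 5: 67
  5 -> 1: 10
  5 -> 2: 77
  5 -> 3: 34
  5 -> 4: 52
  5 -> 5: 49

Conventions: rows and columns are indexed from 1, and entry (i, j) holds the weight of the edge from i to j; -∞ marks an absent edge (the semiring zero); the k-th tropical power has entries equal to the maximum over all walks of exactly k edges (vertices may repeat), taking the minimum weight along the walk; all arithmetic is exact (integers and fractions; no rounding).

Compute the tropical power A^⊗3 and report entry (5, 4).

A^⊗2:
  [43, 77, 39, 52, 73]
  [39, 73, 39, 52, 49]
  [35, 51, 43, 51, 67]
  [10, 67, 34, 52, 49]
  [34, 49, 39, 49, 73]
A^⊗3:
  [39, 73, 43, 52, 73]
  [39, 49, 39, 49, 73]
  [43, 67, 39, 52, 51]
  [34, 49, 39, 49, 67]
  [39, 73, 39, 52, 49]
Key observation: the optimum is the walk 5->2->5->4, with weight 77 min 73 min 52 = 52.
Optimal value attained by: walk 5->2->5->4.
Answer: (A^⊗3)[5][4] = 52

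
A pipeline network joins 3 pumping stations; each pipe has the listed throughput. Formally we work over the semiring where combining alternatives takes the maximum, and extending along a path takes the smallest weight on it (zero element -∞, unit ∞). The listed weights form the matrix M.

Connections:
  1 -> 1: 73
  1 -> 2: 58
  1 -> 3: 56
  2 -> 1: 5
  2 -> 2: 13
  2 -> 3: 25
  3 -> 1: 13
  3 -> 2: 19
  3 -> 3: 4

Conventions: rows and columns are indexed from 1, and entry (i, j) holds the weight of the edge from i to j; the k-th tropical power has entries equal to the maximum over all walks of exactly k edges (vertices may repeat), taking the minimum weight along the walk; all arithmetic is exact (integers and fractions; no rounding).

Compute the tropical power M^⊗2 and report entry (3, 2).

M^⊗2:
  [73, 58, 56]
  [13, 19, 13]
  [13, 13, 19]
Key observation: the optimum is the walk 3->1->2, with weight 13 min 58 = 13.
Optimal value attained by: walk 3->1->2.
Answer: (M^⊗2)[3][2] = 13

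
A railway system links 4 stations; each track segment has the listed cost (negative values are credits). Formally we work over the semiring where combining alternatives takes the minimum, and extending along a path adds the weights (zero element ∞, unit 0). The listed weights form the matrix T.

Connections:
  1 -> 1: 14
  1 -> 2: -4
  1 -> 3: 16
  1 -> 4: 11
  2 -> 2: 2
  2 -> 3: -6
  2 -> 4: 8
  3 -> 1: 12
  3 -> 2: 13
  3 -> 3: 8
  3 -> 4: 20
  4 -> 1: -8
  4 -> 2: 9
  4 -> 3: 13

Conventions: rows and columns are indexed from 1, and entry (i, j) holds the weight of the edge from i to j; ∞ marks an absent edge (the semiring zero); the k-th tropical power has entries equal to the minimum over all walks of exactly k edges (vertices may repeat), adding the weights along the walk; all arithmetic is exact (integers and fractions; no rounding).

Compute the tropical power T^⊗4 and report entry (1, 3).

T^⊗2:
  [3, -2, -10, 4]
  [0, 4, -4, 10]
  [12, 8, 7, 21]
  [6, -12, 3, 3]
T^⊗3:
  [-4, -1, -8, 6]
  [2, -4, -2, 11]
  [13, 8, 2, 16]
  [-5, -10, -18, -4]
T^⊗4:
  [-2, -8, -7, 7]
  [3, -2, -10, 4]
  [8, 9, 2, 16]
  [-12, -9, -16, -2]
Key observation: the optimum is the walk 1->4->1->2->3, with weight 11 + (-8) + (-4) + (-6) = -7.
Optimal value attained by: walk 1->4->1->2->3.
Answer: (T^⊗4)[1][3] = -7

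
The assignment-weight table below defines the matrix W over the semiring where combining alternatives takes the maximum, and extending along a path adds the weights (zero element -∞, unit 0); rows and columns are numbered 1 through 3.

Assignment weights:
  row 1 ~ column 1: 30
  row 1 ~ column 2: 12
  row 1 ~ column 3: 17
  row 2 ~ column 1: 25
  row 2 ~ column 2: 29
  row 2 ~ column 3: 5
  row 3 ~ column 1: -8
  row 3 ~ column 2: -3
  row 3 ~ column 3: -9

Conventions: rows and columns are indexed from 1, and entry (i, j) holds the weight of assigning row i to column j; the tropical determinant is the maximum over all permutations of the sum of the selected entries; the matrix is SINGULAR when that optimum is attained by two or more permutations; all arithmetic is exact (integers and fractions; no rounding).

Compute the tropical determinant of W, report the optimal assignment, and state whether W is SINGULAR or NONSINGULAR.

σ = (1, 2, 3): 30 + 29 + (-9) = 50
σ = (1, 3, 2): 30 + 5 + (-3) = 32
σ = (2, 1, 3): 12 + 25 + (-9) = 28
σ = (2, 3, 1): 12 + 5 + (-8) = 9
σ = (3, 1, 2): 17 + 25 + (-3) = 39
σ = (3, 2, 1): 17 + 29 + (-8) = 38
Optimal value attained by: σ = (1, 2, 3).
Answer: det⊕(W) = 50; verdict: NONSINGULAR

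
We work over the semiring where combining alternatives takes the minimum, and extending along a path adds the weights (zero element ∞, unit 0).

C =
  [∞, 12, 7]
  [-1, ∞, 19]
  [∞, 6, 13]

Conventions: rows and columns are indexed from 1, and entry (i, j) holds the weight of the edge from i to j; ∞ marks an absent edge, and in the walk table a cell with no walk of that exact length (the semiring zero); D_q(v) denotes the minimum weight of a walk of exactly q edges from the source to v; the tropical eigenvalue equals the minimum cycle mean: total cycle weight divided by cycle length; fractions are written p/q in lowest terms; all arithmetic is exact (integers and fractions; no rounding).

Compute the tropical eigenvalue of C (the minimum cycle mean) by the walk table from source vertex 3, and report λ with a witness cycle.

q=0: [∞, ∞, 0]
q=1: [∞, 6, 13]
q=2: [5, 19, 25]
q=3: [18, 17, 12]
Optimal cycle mean attained by: cycle 1->3->2->1, total 7 + 6 + (-1), length 3.
Answer: λ = 4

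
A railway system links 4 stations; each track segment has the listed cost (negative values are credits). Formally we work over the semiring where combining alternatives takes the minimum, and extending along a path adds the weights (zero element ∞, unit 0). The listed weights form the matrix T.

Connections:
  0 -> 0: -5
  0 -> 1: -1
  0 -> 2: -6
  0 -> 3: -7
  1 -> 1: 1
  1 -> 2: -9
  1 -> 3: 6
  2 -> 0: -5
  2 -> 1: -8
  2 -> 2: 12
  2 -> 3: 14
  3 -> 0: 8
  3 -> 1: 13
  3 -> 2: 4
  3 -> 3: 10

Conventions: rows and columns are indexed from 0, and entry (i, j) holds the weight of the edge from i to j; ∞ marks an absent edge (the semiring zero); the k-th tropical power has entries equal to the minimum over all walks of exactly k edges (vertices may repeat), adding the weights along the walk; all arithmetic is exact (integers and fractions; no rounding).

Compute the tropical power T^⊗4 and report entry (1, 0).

T^⊗2:
  [-11, -14, -11, -12]
  [-14, -17, -8, 5]
  [-10, -7, -17, -12]
  [-1, -4, 2, 1]
T^⊗3:
  [-16, -19, -23, -18]
  [-19, -16, -26, -21]
  [-22, -25, -16, -17]
  [-6, -6, -13, -8]
T^⊗4:
  [-28, -31, -28, -23]
  [-31, -34, -25, -26]
  [-27, -24, -34, -29]
  [-18, -21, -15, -13]
Key observation: the optimum is the walk 1->2->1->2->0, with weight (-9) + (-8) + (-9) + (-5) = -31.
Optimal value attained by: walk 1->2->1->2->0.
Answer: (T^⊗4)[1][0] = -31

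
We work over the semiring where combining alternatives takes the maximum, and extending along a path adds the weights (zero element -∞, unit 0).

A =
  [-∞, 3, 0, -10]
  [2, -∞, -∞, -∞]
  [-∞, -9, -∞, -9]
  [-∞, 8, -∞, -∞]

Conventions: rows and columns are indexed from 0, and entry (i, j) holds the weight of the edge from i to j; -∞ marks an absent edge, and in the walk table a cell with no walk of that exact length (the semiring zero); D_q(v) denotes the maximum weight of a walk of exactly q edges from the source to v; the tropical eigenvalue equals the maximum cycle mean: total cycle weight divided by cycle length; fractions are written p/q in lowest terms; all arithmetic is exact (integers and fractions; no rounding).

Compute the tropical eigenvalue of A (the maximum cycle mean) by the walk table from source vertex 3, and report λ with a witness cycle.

q=0: [-∞, -∞, -∞, 0]
q=1: [-∞, 8, -∞, -∞]
q=2: [10, -∞, -∞, -∞]
q=3: [-∞, 13, 10, 0]
q=4: [15, 8, -∞, 1]
Optimal cycle mean attained by: cycle 0->1->0, total 3 + 2, length 2.
Answer: λ = 5/2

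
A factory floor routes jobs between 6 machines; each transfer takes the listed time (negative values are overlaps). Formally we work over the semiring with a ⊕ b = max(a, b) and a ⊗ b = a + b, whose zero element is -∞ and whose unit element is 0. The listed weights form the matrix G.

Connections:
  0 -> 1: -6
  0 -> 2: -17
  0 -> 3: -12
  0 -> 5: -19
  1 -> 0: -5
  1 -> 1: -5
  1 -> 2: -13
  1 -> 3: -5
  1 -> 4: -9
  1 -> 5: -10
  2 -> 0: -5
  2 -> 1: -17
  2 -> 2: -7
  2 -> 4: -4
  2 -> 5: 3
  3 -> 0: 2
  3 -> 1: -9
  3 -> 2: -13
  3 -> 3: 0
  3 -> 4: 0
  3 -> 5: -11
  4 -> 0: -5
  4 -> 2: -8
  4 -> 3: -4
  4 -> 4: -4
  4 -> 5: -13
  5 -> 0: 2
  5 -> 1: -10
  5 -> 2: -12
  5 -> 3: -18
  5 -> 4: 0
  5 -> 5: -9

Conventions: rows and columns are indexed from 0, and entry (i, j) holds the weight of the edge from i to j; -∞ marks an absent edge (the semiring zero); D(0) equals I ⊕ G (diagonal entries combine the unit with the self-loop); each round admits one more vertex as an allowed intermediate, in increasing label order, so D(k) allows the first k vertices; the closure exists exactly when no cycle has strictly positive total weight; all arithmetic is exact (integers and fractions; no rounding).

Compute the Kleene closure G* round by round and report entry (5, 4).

D(0):
  [0, -6, -17, -12, -∞, -19]
  [-5, 0, -13, -5, -9, -10]
  [-5, -17, 0, -∞, -4, 3]
  [2, -9, -13, 0, 0, -11]
  [-5, -∞, -8, -4, 0, -13]
  [2, -10, -12, -18, 0, 0]
D(1):
  [0, -6, -17, -12, -∞, -19]
  [-5, 0, -13, -5, -9, -10]
  [-5, -11, 0, -17, -4, 3]
  [2, -4, -13, 0, 0, -11]
  [-5, -11, -8, -4, 0, -13]
  [2, -4, -12, -10, 0, 0]
D(2):
  [0, -6, -17, -11, -15, -16]
  [-5, 0, -13, -5, -9, -10]
  [-5, -11, 0, -16, -4, 3]
  [2, -4, -13, 0, 0, -11]
  [-5, -11, -8, -4, 0, -13]
  [2, -4, -12, -9, 0, 0]
D(3):
  [0, -6, -17, -11, -15, -14]
  [-5, 0, -13, -5, -9, -10]
  [-5, -11, 0, -16, -4, 3]
  [2, -4, -13, 0, 0, -10]
  [-5, -11, -8, -4, 0, -5]
  [2, -4, -12, -9, 0, 0]
D(4):
  [0, -6, -17, -11, -11, -14]
  [-3, 0, -13, -5, -5, -10]
  [-5, -11, 0, -16, -4, 3]
  [2, -4, -13, 0, 0, -10]
  [-2, -8, -8, -4, 0, -5]
  [2, -4, -12, -9, 0, 0]
D(5):
  [0, -6, -17, -11, -11, -14]
  [-3, 0, -13, -5, -5, -10]
  [-5, -11, 0, -8, -4, 3]
  [2, -4, -8, 0, 0, -5]
  [-2, -8, -8, -4, 0, -5]
  [2, -4, -8, -4, 0, 0]
D(6):
  [0, -6, -17, -11, -11, -14]
  [-3, 0, -13, -5, -5, -10]
  [5, -1, 0, -1, 3, 3]
  [2, -4, -8, 0, 0, -5]
  [-2, -8, -8, -4, 0, -5]
  [2, -4, -8, -4, 0, 0]
Answer: G*[5][4] = 0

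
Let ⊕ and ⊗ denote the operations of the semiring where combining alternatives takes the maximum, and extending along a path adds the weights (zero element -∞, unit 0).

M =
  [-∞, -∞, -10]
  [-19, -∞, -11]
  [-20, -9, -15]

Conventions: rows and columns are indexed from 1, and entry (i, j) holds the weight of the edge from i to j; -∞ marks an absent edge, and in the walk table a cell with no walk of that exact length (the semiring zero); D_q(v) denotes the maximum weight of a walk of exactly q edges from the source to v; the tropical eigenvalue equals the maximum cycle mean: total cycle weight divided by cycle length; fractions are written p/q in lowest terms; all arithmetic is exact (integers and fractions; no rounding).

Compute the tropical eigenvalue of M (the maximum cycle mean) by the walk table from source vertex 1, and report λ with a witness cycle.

q=0: [0, -∞, -∞]
q=1: [-∞, -∞, -10]
q=2: [-30, -19, -25]
q=3: [-38, -34, -30]
Optimal cycle mean attained by: cycle 2->3->2, total (-11) + (-9), length 2.
Answer: λ = -10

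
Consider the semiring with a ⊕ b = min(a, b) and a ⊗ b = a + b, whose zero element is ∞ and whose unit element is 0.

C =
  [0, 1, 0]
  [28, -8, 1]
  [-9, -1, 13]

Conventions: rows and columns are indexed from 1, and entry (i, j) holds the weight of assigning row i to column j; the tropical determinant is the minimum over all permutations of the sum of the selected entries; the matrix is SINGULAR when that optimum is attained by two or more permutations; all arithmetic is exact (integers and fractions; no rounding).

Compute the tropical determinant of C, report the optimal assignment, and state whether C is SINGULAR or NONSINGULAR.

σ = (1, 2, 3): 0 + (-8) + 13 = 5
σ = (1, 3, 2): 0 + 1 + (-1) = 0
σ = (2, 1, 3): 1 + 28 + 13 = 42
σ = (2, 3, 1): 1 + 1 + (-9) = -7
σ = (3, 1, 2): 0 + 28 + (-1) = 27
σ = (3, 2, 1): 0 + (-8) + (-9) = -17
Optimal value attained by: σ = (3, 2, 1).
Answer: det⊕(C) = -17; verdict: NONSINGULAR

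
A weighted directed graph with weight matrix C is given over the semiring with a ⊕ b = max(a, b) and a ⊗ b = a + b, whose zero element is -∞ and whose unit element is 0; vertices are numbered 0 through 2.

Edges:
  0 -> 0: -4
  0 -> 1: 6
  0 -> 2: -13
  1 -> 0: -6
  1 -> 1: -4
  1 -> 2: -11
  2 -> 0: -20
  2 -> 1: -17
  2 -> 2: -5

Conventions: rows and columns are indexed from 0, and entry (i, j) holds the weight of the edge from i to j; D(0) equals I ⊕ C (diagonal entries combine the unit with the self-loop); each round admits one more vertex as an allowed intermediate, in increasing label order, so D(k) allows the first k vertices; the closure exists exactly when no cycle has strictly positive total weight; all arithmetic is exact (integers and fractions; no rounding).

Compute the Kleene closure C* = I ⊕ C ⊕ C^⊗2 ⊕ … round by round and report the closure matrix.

D(0):
  [0, 6, -13]
  [-6, 0, -11]
  [-20, -17, 0]
D(1):
  [0, 6, -13]
  [-6, 0, -11]
  [-20, -14, 0]
D(2):
  [0, 6, -5]
  [-6, 0, -11]
  [-20, -14, 0]
D(3):
  [0, 6, -5]
  [-6, 0, -11]
  [-20, -14, 0]
Answer: C* = [[0, 6, -5], [-6, 0, -11], [-20, -14, 0]]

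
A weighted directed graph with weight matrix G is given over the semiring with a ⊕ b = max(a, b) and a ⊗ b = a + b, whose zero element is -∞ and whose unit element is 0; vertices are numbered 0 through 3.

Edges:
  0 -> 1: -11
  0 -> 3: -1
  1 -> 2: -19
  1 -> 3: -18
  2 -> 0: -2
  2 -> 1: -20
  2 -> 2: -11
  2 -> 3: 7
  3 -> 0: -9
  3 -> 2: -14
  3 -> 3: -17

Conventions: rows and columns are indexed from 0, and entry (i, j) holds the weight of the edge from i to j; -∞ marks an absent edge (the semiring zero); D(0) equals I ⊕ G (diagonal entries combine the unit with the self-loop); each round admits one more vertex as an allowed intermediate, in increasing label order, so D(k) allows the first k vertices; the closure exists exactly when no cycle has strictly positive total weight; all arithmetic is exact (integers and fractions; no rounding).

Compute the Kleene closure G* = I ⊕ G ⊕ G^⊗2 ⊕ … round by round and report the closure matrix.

D(0):
  [0, -11, -∞, -1]
  [-∞, 0, -19, -18]
  [-2, -20, 0, 7]
  [-9, -∞, -14, 0]
D(1):
  [0, -11, -∞, -1]
  [-∞, 0, -19, -18]
  [-2, -13, 0, 7]
  [-9, -20, -14, 0]
D(2):
  [0, -11, -30, -1]
  [-∞, 0, -19, -18]
  [-2, -13, 0, 7]
  [-9, -20, -14, 0]
D(3):
  [0, -11, -30, -1]
  [-21, 0, -19, -12]
  [-2, -13, 0, 7]
  [-9, -20, -14, 0]
D(4):
  [0, -11, -15, -1]
  [-21, 0, -19, -12]
  [-2, -13, 0, 7]
  [-9, -20, -14, 0]
Answer: G* = [[0, -11, -15, -1], [-21, 0, -19, -12], [-2, -13, 0, 7], [-9, -20, -14, 0]]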